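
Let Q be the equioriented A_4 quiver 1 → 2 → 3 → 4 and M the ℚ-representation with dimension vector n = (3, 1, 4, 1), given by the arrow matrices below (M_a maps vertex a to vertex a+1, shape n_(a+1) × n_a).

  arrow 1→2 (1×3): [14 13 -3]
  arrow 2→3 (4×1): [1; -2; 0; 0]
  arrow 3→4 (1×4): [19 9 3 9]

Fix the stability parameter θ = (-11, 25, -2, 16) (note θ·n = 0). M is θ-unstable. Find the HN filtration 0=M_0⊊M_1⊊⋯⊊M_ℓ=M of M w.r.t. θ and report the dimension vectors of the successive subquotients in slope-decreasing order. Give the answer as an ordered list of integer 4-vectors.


Barcode: M ≅ I[1,1]^2, I[1,4], I[3,3]^3. HN layers by μ_θ (4 steps, strictly decreasing):
  μ^(1)=16; μ^(2)=23/2; μ^(3)=-2; μ^(4)=-11

((0, 0, 0, 1); (0, 1, 1, 0); (0, 0, 3, 0); (3, 0, 0, 0))


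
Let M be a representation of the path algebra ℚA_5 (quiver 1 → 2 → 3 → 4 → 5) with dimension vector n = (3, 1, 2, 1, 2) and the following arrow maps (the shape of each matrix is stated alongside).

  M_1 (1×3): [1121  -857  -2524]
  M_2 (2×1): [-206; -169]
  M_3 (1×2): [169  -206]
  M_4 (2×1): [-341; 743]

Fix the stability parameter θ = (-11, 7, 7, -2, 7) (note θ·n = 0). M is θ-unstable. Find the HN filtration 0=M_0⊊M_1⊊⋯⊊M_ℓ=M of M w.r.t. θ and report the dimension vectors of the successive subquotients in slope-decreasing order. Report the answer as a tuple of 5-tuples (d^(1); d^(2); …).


Via rank(M_{q-1}∘⋯∘M_p): M ≅ I[1,1]^2, I[1,3], I[3,5], I[5,5].
μ_θ-semistable layers: μ^(1)=7; μ^(2)=5/2; μ^(3)=-11

((0, 1, 1, 0, 2); (0, 0, 1, 1, 0); (3, 0, 0, 0, 0))


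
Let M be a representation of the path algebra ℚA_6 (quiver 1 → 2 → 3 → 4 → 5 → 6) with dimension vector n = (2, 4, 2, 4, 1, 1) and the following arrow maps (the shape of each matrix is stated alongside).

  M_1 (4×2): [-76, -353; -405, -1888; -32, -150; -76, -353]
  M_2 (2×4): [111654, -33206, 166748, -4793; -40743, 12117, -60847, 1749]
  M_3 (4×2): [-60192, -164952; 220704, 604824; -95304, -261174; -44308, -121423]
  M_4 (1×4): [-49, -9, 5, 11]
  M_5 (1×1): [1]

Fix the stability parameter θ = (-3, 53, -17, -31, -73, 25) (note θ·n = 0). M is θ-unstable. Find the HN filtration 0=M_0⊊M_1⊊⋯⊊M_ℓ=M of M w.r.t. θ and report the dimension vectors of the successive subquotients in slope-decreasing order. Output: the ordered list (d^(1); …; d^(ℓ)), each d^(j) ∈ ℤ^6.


Interval decomposition of M: I[1,3], I[1,6], I[2,2]^2, I[4,4]^3.
HN type (ℓ=6): μ^(1)=53; μ^(2)=25; μ^(3)=18; μ^(4)=-3; μ^(5)=-71/5; μ^(6)=-31

((0, 2, 0, 0, 0, 0); (0, 0, 0, 0, 0, 1); (0, 1, 1, 0, 0, 0); (1, 0, 0, 0, 0, 0); (1, 1, 1, 1, 1, 0); (0, 0, 0, 3, 0, 0))


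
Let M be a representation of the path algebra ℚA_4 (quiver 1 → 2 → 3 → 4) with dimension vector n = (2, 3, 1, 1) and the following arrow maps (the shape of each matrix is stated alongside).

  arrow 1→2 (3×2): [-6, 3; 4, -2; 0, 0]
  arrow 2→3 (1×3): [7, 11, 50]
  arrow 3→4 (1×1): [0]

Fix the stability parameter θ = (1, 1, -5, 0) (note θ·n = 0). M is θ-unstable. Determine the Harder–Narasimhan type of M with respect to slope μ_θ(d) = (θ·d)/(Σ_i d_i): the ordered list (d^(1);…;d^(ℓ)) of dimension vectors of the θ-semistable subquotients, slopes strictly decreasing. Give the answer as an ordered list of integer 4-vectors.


Interval decomposition of M: I[1,1], I[1,3], I[2,2]^2, I[4,4].
HN type (ℓ=3): μ^(1)=1; μ^(2)=0; μ^(3)=-1

((1, 2, 0, 0); (0, 0, 0, 1); (1, 1, 1, 0))


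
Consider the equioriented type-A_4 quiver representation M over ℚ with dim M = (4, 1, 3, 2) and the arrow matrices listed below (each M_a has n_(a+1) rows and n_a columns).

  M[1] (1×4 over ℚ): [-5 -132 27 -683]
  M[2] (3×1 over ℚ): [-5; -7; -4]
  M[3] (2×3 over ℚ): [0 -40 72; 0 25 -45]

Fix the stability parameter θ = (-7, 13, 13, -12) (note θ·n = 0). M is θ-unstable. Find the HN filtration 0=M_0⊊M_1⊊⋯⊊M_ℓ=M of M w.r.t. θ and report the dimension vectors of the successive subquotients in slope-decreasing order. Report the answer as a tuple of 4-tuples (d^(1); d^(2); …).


Via rank(M_{q-1}∘⋯∘M_p): M ≅ I[1,1]^3, I[1,4], I[3,3]^2, I[4,4].
μ_θ-semistable layers: μ^(1)=13; μ^(2)=14/3; μ^(3)=-7; μ^(4)=-12

((0, 0, 2, 0); (0, 1, 1, 1); (4, 0, 0, 0); (0, 0, 0, 1))


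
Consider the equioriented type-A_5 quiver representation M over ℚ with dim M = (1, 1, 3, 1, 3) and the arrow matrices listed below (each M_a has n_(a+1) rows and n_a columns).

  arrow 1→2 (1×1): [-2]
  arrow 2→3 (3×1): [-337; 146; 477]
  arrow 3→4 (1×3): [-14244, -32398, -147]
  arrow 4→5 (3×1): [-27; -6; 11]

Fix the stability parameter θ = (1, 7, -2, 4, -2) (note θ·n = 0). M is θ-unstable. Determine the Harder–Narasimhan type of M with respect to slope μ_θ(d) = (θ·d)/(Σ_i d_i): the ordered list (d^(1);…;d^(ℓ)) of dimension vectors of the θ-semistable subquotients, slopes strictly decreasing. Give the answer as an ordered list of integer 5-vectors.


Via rank(M_{q-1}∘⋯∘M_p): M ≅ I[1,5], I[3,3]^2, I[5,5]^2.
μ_θ-semistable layers: μ^(1)=7/4; μ^(2)=1; μ^(3)=-2

((0, 1, 1, 1, 1); (1, 0, 0, 0, 0); (0, 0, 2, 0, 2))


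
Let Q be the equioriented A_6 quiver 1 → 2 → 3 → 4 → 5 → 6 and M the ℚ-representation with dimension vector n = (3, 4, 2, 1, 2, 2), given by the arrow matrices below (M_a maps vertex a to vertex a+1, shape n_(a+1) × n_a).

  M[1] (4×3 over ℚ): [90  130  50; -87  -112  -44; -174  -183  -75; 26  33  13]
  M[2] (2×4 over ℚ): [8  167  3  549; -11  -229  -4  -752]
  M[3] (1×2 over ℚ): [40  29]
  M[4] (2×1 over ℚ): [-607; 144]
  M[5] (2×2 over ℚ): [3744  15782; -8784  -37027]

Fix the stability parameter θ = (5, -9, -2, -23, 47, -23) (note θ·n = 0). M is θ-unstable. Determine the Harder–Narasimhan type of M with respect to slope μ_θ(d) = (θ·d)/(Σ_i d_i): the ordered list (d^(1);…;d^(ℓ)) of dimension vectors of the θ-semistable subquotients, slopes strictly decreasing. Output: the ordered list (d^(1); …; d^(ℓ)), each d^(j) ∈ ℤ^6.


Barcode: M ≅ I[1,1], I[1,3], I[1,5], I[2,2]^2, I[5,6], I[6,6]. HN layers by μ_θ (7 steps, strictly decreasing):
  μ^(1)=47; μ^(2)=12; μ^(3)=5; μ^(4)=-2; μ^(5)=-29/4; μ^(6)=-9; μ^(7)=-23

((0, 0, 0, 0, 1, 0); (0, 0, 0, 0, 1, 1); (1, 0, 0, 0, 0, 0); (1, 1, 1, 0, 0, 0); (1, 1, 1, 1, 0, 0); (0, 2, 0, 0, 0, 0); (0, 0, 0, 0, 0, 1))


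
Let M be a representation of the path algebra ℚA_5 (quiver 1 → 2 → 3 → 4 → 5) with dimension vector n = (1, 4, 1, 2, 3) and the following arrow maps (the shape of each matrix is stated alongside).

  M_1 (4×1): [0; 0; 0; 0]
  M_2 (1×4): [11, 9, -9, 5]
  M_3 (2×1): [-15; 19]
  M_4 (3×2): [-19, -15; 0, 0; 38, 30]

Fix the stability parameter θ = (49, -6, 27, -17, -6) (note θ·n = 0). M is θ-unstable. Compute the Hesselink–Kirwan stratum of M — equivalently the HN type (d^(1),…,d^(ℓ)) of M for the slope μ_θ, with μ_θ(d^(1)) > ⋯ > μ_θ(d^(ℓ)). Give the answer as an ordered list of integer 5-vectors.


Via rank(M_{q-1}∘⋯∘M_p): M ≅ I[1,1], I[2,2]^3, I[2,4], I[4,5], I[5,5]^2.
μ_θ-semistable layers: μ^(1)=49; μ^(2)=5; μ^(3)=-6; μ^(4)=-17

((1, 0, 0, 0, 0); (0, 0, 1, 1, 0); (0, 4, 0, 0, 3); (0, 0, 0, 1, 0))


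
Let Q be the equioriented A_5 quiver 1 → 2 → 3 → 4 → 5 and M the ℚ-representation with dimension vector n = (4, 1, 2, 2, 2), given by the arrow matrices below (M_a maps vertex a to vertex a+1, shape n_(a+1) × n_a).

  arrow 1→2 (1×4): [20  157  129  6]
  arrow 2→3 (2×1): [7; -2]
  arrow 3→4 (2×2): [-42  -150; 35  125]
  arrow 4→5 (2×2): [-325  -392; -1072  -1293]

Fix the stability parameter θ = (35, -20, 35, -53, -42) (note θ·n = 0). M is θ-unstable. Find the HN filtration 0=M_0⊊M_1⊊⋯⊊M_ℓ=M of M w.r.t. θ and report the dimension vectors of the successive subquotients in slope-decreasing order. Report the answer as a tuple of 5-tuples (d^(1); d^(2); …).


Interval decomposition of M: I[1,1]^3, I[1,5], I[3,3], I[4,5].
HN type (ℓ=4): μ^(1)=35; μ^(2)=-9; μ^(3)=-42; μ^(4)=-53

((3, 0, 1, 0, 0); (1, 1, 1, 1, 1); (0, 0, 0, 0, 1); (0, 0, 0, 1, 0))


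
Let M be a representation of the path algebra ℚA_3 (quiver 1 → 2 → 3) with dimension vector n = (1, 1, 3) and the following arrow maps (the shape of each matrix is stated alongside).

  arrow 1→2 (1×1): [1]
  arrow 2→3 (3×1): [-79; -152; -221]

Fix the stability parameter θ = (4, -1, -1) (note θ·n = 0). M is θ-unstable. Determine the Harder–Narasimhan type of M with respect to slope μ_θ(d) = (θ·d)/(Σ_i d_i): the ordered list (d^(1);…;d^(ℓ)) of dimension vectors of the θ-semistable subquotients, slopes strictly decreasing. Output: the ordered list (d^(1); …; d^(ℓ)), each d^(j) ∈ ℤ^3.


Barcode: M ≅ I[1,3], I[3,3]^2. HN layers by μ_θ (2 steps, strictly decreasing):
  μ^(1)=2/3; μ^(2)=-1

((1, 1, 1); (0, 0, 2))


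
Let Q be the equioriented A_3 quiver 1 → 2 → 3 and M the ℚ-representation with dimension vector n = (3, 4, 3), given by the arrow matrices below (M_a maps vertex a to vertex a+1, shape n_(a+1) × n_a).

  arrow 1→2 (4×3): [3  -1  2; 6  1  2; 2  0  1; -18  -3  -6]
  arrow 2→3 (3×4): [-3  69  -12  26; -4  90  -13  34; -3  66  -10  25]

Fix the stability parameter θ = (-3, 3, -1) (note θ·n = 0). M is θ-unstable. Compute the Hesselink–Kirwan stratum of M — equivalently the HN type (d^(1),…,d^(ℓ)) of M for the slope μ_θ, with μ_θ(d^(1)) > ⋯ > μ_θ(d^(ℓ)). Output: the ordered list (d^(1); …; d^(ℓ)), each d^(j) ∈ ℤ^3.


Interval decomposition of M: I[1,2], I[1,3]^2, I[2,3].
HN type (ℓ=3): μ^(1)=3; μ^(2)=1; μ^(3)=-3

((0, 1, 0); (0, 3, 3); (3, 0, 0))


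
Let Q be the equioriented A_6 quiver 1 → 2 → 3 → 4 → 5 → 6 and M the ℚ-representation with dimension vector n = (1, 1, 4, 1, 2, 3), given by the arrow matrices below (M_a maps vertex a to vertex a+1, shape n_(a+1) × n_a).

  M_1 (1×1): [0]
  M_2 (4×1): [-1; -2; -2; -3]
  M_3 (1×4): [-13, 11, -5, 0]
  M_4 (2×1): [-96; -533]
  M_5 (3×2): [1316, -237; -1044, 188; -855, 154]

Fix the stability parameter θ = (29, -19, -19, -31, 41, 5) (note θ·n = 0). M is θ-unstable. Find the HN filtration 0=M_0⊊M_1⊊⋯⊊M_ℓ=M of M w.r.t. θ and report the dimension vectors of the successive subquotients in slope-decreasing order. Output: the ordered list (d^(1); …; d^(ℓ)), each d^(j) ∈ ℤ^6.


Interval decomposition of M: I[1,1], I[2,6], I[3,3]^3, I[5,6], I[6,6].
HN type (ℓ=5): μ^(1)=29; μ^(2)=23; μ^(3)=5; μ^(4)=-19; μ^(5)=-23

((1, 0, 0, 0, 0, 0); (0, 0, 0, 0, 2, 2); (0, 0, 0, 0, 0, 1); (0, 0, 3, 0, 0, 0); (0, 1, 1, 1, 0, 0))


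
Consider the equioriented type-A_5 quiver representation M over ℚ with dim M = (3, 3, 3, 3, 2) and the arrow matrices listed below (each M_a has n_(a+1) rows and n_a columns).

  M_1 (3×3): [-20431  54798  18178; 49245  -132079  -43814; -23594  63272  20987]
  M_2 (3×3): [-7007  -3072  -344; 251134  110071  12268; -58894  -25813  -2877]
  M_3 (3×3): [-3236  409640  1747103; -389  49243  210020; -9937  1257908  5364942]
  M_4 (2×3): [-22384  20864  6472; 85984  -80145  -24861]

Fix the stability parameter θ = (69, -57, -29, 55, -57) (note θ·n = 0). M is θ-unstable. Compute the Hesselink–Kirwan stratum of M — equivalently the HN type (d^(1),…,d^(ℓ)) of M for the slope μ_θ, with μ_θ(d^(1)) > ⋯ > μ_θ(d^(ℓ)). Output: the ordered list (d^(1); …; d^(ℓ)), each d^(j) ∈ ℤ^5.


Via rank(M_{q-1}∘⋯∘M_p): M ≅ I[1,4], I[1,5]^2.
μ_θ-semistable layers: μ^(1)=55; μ^(2)=-1; μ^(3)=-17/3

((0, 0, 0, 1, 0); (0, 0, 0, 2, 2); (3, 3, 3, 0, 0))


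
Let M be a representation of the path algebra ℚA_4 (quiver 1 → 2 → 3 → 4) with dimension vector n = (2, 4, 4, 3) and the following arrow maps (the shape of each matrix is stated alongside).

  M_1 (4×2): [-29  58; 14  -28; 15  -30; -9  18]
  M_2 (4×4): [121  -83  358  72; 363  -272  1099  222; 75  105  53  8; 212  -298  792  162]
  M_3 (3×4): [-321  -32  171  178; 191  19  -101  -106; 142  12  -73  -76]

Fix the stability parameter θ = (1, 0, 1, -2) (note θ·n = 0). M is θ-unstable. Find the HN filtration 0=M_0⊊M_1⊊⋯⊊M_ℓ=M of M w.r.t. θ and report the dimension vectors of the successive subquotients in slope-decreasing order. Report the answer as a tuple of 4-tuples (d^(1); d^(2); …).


Via rank(M_{q-1}∘⋯∘M_p): M ≅ I[1,1], I[1,4], I[2,3], I[2,4]^2.
μ_θ-semistable layers: μ^(1)=1; μ^(2)=0; μ^(3)=-1/3

((1, 0, 1, 0); (1, 2, 1, 1); (0, 2, 2, 2))


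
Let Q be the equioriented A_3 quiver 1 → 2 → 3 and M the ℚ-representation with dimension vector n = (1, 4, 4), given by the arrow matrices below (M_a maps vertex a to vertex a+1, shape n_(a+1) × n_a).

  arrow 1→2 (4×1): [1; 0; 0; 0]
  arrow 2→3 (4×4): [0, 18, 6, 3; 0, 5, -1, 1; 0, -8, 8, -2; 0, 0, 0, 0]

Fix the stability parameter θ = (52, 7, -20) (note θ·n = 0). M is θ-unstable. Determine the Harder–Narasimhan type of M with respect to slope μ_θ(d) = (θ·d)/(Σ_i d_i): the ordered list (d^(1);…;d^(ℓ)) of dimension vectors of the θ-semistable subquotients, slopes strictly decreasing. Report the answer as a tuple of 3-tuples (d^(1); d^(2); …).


Via rank(M_{q-1}∘⋯∘M_p): M ≅ I[1,2], I[2,2], I[2,3]^2, I[3,3]^2.
μ_θ-semistable layers: μ^(1)=59/2; μ^(2)=7; μ^(3)=-13/2; μ^(4)=-20

((1, 1, 0); (0, 1, 0); (0, 2, 2); (0, 0, 2))


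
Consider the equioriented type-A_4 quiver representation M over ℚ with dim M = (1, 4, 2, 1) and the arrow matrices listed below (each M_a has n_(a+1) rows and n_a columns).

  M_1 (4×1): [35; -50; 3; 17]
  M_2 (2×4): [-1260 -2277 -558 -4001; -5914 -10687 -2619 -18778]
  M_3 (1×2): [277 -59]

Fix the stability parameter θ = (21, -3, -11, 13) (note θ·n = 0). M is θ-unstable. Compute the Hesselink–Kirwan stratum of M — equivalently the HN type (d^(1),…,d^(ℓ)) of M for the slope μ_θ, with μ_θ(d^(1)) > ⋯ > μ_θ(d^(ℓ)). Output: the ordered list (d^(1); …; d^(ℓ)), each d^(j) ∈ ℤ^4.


Via rank(M_{q-1}∘⋯∘M_p): M ≅ I[1,3], I[2,2]^2, I[2,4].
μ_θ-semistable layers: μ^(1)=13; μ^(2)=7/3; μ^(3)=-3; μ^(4)=-7

((0, 0, 0, 1); (1, 1, 1, 0); (0, 2, 0, 0); (0, 1, 1, 0))


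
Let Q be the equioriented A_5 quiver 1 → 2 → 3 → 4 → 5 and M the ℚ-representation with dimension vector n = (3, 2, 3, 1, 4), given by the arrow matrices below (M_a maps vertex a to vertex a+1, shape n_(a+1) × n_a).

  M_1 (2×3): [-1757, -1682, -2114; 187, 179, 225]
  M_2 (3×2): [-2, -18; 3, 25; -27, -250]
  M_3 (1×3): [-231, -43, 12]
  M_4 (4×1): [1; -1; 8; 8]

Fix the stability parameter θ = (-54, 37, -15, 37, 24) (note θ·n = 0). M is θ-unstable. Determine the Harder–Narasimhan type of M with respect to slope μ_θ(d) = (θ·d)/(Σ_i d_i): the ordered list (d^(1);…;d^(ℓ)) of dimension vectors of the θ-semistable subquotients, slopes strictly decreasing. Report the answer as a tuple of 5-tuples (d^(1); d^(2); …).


Barcode: M ≅ I[1,1], I[1,3], I[1,5], I[3,3], I[5,5]^3. HN layers by μ_θ (5 steps, strictly decreasing):
  μ^(1)=61/2; μ^(2)=24; μ^(3)=11; μ^(4)=-15; μ^(5)=-54

((0, 0, 0, 1, 1); (0, 0, 0, 0, 3); (0, 2, 2, 0, 0); (0, 0, 1, 0, 0); (3, 0, 0, 0, 0))


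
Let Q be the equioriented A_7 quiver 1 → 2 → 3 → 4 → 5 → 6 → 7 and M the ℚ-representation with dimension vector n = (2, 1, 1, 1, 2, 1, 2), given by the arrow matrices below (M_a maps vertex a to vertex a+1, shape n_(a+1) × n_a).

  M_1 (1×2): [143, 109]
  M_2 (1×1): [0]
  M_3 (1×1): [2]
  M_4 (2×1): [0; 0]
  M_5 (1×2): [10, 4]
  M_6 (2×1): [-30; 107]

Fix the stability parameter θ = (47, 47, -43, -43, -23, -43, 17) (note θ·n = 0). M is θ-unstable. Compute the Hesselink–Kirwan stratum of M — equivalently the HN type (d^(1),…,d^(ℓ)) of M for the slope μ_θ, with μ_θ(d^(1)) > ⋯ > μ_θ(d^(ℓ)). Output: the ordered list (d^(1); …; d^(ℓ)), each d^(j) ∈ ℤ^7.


Barcode: M ≅ I[1,1], I[1,2], I[3,4], I[5,5], I[5,7], I[7,7]. HN layers by μ_θ (5 steps, strictly decreasing):
  μ^(1)=47; μ^(2)=17; μ^(3)=-23; μ^(4)=-33; μ^(5)=-43

((2, 1, 0, 0, 0, 0, 0); (0, 0, 0, 0, 0, 0, 2); (0, 0, 0, 0, 1, 0, 0); (0, 0, 0, 0, 1, 1, 0); (0, 0, 1, 1, 0, 0, 0))


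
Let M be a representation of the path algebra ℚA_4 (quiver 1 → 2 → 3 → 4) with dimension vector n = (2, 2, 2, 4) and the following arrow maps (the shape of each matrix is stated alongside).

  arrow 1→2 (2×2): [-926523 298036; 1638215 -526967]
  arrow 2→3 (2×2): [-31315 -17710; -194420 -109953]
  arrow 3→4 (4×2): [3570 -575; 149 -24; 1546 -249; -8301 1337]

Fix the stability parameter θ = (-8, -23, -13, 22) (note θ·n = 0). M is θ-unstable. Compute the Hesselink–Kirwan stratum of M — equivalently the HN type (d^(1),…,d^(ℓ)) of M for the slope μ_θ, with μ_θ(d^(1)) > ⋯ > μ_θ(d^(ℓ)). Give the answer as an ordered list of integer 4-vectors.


Via rank(M_{q-1}∘⋯∘M_p): M ≅ I[1,4]^2, I[4,4]^2.
μ_θ-semistable layers: μ^(1)=22; μ^(2)=-13; μ^(3)=-31/2

((0, 0, 0, 4); (0, 0, 2, 0); (2, 2, 0, 0))


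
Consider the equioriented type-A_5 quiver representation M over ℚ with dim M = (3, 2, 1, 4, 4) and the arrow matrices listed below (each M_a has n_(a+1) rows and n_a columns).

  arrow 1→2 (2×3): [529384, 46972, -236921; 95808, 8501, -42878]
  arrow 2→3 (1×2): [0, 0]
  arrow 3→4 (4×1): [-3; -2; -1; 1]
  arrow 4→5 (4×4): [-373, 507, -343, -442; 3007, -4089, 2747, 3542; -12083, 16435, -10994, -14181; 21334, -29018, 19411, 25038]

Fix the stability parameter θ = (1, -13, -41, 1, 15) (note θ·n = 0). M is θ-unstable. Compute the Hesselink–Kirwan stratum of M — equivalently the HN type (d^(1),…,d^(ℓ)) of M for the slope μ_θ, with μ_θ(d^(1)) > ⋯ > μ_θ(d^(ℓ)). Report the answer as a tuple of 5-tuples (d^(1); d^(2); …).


Barcode: M ≅ I[1,1], I[1,2]^2, I[3,5], I[4,4], I[4,5]^2, I[5,5]. HN layers by μ_θ (4 steps, strictly decreasing):
  μ^(1)=15; μ^(2)=1; μ^(3)=-6; μ^(4)=-41

((0, 0, 0, 0, 4); (1, 0, 0, 4, 0); (2, 2, 0, 0, 0); (0, 0, 1, 0, 0))


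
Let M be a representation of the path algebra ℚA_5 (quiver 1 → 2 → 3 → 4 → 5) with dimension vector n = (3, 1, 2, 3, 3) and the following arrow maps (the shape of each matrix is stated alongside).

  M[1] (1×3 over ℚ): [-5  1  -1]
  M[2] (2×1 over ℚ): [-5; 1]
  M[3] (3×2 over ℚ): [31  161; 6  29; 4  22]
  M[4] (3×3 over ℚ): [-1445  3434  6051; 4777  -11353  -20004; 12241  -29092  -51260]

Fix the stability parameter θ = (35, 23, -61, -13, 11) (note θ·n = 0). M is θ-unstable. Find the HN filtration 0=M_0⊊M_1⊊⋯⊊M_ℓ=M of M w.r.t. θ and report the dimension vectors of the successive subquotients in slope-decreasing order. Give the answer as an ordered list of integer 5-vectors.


Barcode: M ≅ I[1,1]^2, I[1,5], I[3,5], I[4,5]. HN layers by μ_θ (5 steps, strictly decreasing):
  μ^(1)=35; μ^(2)=11; μ^(3)=-4; μ^(4)=-13; μ^(5)=-61

((2, 0, 0, 0, 0); (0, 0, 0, 0, 3); (1, 1, 1, 1, 0); (0, 0, 0, 2, 0); (0, 0, 1, 0, 0))


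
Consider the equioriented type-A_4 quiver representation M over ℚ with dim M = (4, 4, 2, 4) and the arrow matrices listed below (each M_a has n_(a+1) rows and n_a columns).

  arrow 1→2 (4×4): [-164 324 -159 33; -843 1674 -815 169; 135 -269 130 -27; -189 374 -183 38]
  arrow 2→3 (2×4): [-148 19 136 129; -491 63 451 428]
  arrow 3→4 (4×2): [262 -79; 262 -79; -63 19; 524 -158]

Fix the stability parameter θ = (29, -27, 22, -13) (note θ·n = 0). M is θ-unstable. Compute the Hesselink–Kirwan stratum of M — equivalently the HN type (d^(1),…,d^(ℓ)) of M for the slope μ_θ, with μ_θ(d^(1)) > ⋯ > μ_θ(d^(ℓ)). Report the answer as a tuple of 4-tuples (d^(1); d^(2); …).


Barcode: M ≅ I[1,2]^2, I[1,4]^2, I[4,4]^2. HN layers by μ_θ (3 steps, strictly decreasing):
  μ^(1)=9/2; μ^(2)=1; μ^(3)=-13

((0, 0, 2, 2); (4, 4, 0, 0); (0, 0, 0, 2))


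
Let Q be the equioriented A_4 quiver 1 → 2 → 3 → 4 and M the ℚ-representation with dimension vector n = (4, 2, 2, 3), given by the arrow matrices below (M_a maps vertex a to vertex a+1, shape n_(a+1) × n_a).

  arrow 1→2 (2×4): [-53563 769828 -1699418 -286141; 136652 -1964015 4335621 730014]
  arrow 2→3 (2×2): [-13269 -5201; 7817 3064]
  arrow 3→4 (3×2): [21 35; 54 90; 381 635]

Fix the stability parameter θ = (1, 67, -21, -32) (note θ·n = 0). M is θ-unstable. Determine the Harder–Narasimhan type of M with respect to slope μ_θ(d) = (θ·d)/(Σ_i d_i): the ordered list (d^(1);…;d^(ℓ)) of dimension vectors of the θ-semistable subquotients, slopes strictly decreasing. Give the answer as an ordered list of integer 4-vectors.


Barcode: M ≅ I[1,1]^2, I[1,3], I[1,4], I[4,4]^2. HN layers by μ_θ (4 steps, strictly decreasing):
  μ^(1)=23; μ^(2)=14/3; μ^(3)=1; μ^(4)=-32

((0, 1, 1, 0); (0, 1, 1, 1); (4, 0, 0, 0); (0, 0, 0, 2))


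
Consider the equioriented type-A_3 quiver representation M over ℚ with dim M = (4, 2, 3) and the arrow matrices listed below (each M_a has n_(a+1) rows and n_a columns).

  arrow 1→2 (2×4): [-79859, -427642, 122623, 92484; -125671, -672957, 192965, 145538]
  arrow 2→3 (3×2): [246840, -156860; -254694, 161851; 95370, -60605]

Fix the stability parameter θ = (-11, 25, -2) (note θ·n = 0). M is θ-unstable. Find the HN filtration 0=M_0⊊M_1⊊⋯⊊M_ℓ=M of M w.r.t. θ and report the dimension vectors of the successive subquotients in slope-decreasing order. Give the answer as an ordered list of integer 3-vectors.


Via rank(M_{q-1}∘⋯∘M_p): M ≅ I[1,1]^2, I[1,2], I[1,3], I[3,3]^2.
μ_θ-semistable layers: μ^(1)=25; μ^(2)=23/2; μ^(3)=-2; μ^(4)=-11

((0, 1, 0); (0, 1, 1); (0, 0, 2); (4, 0, 0))


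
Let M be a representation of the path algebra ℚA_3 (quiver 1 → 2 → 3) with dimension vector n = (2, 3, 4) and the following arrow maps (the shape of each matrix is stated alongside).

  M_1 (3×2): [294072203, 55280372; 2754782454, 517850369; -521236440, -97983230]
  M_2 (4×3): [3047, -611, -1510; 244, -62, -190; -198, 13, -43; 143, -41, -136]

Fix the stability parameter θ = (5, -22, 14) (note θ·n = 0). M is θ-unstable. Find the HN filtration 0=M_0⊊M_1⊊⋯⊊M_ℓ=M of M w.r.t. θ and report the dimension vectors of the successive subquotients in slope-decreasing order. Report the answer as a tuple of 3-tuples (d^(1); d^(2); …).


Barcode: M ≅ I[1,3]^2, I[2,2], I[3,3]^2. HN layers by μ_θ (3 steps, strictly decreasing):
  μ^(1)=14; μ^(2)=-17/2; μ^(3)=-22

((0, 0, 4); (2, 2, 0); (0, 1, 0))


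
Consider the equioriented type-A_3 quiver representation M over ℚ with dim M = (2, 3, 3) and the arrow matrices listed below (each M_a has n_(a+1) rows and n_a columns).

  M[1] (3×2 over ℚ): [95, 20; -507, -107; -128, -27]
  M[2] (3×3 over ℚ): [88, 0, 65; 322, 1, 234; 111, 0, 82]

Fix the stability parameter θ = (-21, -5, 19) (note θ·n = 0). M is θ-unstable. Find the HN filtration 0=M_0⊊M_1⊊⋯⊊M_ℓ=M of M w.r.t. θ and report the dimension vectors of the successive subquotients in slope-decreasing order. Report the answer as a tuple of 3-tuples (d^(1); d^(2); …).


Via rank(M_{q-1}∘⋯∘M_p): M ≅ I[1,3]^2, I[2,3].
μ_θ-semistable layers: μ^(1)=19; μ^(2)=-5; μ^(3)=-21

((0, 0, 3); (0, 3, 0); (2, 0, 0))


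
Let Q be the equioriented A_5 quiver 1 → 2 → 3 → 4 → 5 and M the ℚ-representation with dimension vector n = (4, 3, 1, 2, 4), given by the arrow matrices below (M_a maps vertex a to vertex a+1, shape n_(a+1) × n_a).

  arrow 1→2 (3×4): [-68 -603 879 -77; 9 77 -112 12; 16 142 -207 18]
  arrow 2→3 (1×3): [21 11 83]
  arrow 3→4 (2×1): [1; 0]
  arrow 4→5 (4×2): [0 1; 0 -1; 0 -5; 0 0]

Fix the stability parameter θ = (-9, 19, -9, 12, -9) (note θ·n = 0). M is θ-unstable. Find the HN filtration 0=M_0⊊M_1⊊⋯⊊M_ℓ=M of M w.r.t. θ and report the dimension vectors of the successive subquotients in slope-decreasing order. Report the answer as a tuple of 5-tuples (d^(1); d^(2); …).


Barcode: M ≅ I[1,1], I[1,2]^2, I[1,4], I[4,5], I[5,5]^3. HN layers by μ_θ (5 steps, strictly decreasing):
  μ^(1)=19; μ^(2)=12; μ^(3)=5; μ^(4)=3/2; μ^(5)=-9

((0, 2, 0, 0, 0); (0, 0, 0, 1, 0); (0, 1, 1, 0, 0); (0, 0, 0, 1, 1); (4, 0, 0, 0, 3))


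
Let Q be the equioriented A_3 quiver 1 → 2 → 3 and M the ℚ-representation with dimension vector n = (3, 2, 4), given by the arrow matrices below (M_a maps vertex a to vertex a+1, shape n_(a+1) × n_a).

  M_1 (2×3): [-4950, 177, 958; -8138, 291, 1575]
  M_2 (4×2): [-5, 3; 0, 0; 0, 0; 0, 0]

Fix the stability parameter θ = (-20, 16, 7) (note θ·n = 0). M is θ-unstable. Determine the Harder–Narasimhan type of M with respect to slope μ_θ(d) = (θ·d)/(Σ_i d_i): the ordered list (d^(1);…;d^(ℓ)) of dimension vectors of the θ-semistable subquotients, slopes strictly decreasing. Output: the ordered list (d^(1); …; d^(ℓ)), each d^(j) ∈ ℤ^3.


Via rank(M_{q-1}∘⋯∘M_p): M ≅ I[1,1], I[1,2], I[1,3], I[3,3]^3.
μ_θ-semistable layers: μ^(1)=16; μ^(2)=23/2; μ^(3)=7; μ^(4)=-20

((0, 1, 0); (0, 1, 1); (0, 0, 3); (3, 0, 0))


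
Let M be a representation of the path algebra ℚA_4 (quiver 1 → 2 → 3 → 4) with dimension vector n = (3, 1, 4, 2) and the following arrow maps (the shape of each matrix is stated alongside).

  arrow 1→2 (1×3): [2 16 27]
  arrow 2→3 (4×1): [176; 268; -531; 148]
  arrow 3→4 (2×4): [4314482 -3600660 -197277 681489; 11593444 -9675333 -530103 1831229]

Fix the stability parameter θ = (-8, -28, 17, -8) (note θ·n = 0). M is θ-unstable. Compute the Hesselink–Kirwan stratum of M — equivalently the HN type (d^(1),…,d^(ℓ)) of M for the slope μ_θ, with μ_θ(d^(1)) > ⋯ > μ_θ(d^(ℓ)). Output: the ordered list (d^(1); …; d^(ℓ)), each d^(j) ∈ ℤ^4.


Interval decomposition of M: I[1,1]^2, I[1,4], I[3,3]^2, I[3,4].
HN type (ℓ=4): μ^(1)=17; μ^(2)=9/2; μ^(3)=-8; μ^(4)=-18

((0, 0, 2, 0); (0, 0, 2, 2); (2, 0, 0, 0); (1, 1, 0, 0))


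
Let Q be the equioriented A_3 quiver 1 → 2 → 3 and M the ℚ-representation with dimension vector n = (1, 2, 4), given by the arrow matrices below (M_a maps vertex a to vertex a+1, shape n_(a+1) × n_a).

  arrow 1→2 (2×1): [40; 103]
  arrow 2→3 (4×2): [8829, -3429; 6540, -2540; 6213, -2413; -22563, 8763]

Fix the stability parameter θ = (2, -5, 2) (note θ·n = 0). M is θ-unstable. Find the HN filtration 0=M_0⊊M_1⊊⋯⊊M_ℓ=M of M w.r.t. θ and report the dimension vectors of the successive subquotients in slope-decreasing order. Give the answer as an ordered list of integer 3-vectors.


Barcode: M ≅ I[1,3], I[2,2], I[3,3]^3. HN layers by μ_θ (3 steps, strictly decreasing):
  μ^(1)=2; μ^(2)=-3/2; μ^(3)=-5

((0, 0, 4); (1, 1, 0); (0, 1, 0))


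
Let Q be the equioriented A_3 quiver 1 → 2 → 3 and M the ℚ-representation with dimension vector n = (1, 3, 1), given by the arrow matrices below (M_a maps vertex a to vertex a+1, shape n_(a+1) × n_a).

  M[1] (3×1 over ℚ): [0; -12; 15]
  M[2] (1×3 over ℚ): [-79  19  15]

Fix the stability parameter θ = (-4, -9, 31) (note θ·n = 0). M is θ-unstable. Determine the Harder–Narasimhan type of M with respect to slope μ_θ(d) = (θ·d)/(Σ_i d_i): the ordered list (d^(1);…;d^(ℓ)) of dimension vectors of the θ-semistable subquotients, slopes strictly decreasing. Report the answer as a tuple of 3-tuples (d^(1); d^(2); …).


Via rank(M_{q-1}∘⋯∘M_p): M ≅ I[1,3], I[2,2]^2.
μ_θ-semistable layers: μ^(1)=31; μ^(2)=-13/2; μ^(3)=-9

((0, 0, 1); (1, 1, 0); (0, 2, 0))


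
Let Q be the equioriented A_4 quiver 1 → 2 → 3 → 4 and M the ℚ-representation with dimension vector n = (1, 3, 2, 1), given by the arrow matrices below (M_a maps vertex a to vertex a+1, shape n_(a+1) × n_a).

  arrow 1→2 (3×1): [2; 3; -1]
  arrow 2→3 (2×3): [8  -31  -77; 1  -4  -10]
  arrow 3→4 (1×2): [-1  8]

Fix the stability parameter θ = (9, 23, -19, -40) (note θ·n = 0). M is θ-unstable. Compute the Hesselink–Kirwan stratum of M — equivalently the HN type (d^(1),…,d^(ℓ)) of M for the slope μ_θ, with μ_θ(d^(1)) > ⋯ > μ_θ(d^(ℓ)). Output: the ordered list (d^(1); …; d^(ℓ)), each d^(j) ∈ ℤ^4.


Barcode: M ≅ I[1,2], I[2,3], I[2,4]. HN layers by μ_θ (4 steps, strictly decreasing):
  μ^(1)=23; μ^(2)=9; μ^(3)=2; μ^(4)=-12

((0, 1, 0, 0); (1, 0, 0, 0); (0, 1, 1, 0); (0, 1, 1, 1))


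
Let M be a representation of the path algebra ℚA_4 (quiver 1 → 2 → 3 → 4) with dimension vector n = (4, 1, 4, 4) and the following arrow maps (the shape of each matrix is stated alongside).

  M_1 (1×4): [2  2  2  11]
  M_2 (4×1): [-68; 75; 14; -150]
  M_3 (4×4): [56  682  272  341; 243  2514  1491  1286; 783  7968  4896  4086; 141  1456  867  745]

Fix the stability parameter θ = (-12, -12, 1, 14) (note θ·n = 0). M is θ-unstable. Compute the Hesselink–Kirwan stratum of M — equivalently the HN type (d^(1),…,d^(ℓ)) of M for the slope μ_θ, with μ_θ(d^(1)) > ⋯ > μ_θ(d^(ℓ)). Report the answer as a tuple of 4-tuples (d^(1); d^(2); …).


Barcode: M ≅ I[1,1]^3, I[1,3], I[3,4]^3, I[4,4]. HN layers by μ_θ (3 steps, strictly decreasing):
  μ^(1)=14; μ^(2)=1; μ^(3)=-12

((0, 0, 0, 4); (0, 0, 4, 0); (4, 1, 0, 0))


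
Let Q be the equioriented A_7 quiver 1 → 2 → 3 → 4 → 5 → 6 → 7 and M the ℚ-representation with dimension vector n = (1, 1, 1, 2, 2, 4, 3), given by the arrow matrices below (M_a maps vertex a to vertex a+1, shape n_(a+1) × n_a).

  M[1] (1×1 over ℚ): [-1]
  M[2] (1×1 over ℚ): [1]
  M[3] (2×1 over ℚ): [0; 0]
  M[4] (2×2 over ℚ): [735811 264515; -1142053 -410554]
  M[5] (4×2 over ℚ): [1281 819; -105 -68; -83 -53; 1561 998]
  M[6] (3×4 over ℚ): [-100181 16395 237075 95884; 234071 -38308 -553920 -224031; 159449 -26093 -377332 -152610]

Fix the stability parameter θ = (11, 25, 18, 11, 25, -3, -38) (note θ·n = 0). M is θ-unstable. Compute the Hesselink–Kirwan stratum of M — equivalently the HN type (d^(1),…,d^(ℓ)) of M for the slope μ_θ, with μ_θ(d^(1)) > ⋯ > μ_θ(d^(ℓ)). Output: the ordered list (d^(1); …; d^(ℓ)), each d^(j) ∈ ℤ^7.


Via rank(M_{q-1}∘⋯∘M_p): M ≅ I[1,3], I[4,7]^2, I[6,6], I[6,7].
μ_θ-semistable layers: μ^(1)=43/2; μ^(2)=11; μ^(3)=-5/4; μ^(4)=-3; μ^(5)=-41/2

((0, 1, 1, 0, 0, 0, 0); (1, 0, 0, 0, 0, 0, 0); (0, 0, 0, 2, 2, 2, 2); (0, 0, 0, 0, 0, 1, 0); (0, 0, 0, 0, 0, 1, 1))


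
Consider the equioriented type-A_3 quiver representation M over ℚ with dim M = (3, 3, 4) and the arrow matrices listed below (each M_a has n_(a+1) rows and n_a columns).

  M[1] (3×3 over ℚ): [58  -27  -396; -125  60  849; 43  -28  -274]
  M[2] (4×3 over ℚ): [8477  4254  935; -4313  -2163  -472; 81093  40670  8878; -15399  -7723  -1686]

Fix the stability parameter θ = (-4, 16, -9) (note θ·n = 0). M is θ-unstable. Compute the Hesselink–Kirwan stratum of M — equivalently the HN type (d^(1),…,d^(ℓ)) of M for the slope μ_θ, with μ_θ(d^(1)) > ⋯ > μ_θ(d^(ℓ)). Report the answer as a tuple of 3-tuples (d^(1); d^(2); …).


Interval decomposition of M: I[1,3]^3, I[3,3].
HN type (ℓ=3): μ^(1)=7/2; μ^(2)=-4; μ^(3)=-9

((0, 3, 3); (3, 0, 0); (0, 0, 1))


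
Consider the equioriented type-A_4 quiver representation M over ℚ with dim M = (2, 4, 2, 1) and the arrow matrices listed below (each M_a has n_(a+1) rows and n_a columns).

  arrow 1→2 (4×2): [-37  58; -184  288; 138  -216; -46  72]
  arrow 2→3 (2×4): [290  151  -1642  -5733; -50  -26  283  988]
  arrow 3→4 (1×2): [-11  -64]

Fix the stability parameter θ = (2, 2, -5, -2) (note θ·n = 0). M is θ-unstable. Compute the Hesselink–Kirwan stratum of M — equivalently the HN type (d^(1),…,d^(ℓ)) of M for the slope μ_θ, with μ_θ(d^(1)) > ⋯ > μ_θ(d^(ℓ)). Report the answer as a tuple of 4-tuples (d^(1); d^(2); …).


Interval decomposition of M: I[1,2], I[1,4], I[2,2], I[2,3].
HN type (ℓ=3): μ^(1)=2; μ^(2)=-3/4; μ^(3)=-3/2

((1, 2, 0, 0); (1, 1, 1, 1); (0, 1, 1, 0))


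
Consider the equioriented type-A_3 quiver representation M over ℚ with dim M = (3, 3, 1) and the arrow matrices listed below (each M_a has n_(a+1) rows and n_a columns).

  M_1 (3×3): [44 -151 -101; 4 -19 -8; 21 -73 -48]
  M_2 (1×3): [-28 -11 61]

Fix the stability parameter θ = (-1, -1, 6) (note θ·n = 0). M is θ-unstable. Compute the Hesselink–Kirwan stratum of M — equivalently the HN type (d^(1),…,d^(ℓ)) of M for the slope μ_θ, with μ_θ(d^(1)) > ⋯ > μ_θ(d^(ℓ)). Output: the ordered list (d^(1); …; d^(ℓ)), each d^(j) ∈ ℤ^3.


Via rank(M_{q-1}∘⋯∘M_p): M ≅ I[1,2]^2, I[1,3].
μ_θ-semistable layers: μ^(1)=6; μ^(2)=-1

((0, 0, 1); (3, 3, 0))


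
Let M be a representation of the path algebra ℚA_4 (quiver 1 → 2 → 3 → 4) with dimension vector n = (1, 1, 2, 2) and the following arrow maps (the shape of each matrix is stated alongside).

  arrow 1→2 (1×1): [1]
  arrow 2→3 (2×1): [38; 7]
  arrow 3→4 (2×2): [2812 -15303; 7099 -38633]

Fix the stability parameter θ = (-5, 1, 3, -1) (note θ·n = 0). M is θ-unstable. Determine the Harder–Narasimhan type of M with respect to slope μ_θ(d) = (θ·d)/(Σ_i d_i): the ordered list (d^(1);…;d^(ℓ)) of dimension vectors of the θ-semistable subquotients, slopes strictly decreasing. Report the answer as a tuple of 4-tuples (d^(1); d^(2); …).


Barcode: M ≅ I[1,4], I[3,4]. HN layers by μ_θ (2 steps, strictly decreasing):
  μ^(1)=1; μ^(2)=-5

((0, 1, 2, 2); (1, 0, 0, 0))


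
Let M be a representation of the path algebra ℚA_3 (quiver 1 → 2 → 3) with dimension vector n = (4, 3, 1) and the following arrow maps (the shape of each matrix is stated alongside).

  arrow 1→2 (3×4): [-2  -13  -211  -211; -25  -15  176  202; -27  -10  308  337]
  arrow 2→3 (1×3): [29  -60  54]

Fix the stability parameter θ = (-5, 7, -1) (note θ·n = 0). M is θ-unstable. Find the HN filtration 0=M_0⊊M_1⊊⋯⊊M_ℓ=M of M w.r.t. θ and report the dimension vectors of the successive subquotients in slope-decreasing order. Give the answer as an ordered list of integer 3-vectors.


Interval decomposition of M: I[1,1], I[1,2]^2, I[1,3].
HN type (ℓ=3): μ^(1)=7; μ^(2)=3; μ^(3)=-5

((0, 2, 0); (0, 1, 1); (4, 0, 0))


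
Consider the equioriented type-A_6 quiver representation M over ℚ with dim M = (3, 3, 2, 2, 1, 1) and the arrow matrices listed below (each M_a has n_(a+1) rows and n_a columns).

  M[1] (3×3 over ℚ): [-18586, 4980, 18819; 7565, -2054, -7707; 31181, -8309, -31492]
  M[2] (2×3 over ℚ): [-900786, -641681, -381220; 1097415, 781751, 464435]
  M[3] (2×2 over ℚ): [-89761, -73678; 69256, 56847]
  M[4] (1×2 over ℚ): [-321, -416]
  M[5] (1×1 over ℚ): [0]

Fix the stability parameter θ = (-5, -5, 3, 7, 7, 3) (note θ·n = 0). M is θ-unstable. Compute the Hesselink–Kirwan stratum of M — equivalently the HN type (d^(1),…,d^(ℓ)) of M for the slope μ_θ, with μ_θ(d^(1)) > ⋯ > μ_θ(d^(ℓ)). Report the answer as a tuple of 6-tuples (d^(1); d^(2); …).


Interval decomposition of M: I[1,2], I[1,4], I[1,5], I[6,6].
HN type (ℓ=3): μ^(1)=7; μ^(2)=3; μ^(3)=-5

((0, 0, 0, 2, 1, 0); (0, 0, 2, 0, 0, 1); (3, 3, 0, 0, 0, 0))


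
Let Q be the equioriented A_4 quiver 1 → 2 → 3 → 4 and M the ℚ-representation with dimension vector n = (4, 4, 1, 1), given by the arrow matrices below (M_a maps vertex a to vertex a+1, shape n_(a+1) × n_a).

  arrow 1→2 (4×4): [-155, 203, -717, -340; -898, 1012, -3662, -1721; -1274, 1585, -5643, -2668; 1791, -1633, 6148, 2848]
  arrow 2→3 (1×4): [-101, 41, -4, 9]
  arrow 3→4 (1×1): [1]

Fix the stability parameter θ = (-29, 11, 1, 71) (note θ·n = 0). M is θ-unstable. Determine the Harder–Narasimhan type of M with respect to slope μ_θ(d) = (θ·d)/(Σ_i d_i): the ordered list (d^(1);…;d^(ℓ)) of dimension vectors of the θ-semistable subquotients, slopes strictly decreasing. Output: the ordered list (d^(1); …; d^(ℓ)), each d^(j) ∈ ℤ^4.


Interval decomposition of M: I[1,2]^3, I[1,4].
HN type (ℓ=4): μ^(1)=71; μ^(2)=11; μ^(3)=6; μ^(4)=-29

((0, 0, 0, 1); (0, 3, 0, 0); (0, 1, 1, 0); (4, 0, 0, 0))


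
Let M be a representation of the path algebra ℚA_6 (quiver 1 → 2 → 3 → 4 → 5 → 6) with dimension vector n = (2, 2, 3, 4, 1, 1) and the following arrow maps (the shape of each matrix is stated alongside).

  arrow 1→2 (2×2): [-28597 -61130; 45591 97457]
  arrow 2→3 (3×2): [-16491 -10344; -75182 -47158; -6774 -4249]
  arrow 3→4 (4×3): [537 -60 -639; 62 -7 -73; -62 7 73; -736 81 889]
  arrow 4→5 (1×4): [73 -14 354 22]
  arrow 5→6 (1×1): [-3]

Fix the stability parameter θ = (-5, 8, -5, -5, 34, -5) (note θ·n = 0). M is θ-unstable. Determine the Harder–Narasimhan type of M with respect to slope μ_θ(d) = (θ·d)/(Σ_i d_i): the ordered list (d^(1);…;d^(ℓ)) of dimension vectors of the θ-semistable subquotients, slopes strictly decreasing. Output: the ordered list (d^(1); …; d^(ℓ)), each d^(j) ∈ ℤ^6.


Barcode: M ≅ I[1,4], I[1,6], I[3,3], I[4,4]^2. HN layers by μ_θ (3 steps, strictly decreasing):
  μ^(1)=29/2; μ^(2)=-2/3; μ^(3)=-5

((0, 0, 0, 0, 1, 1); (0, 2, 2, 2, 0, 0); (2, 0, 1, 2, 0, 0))


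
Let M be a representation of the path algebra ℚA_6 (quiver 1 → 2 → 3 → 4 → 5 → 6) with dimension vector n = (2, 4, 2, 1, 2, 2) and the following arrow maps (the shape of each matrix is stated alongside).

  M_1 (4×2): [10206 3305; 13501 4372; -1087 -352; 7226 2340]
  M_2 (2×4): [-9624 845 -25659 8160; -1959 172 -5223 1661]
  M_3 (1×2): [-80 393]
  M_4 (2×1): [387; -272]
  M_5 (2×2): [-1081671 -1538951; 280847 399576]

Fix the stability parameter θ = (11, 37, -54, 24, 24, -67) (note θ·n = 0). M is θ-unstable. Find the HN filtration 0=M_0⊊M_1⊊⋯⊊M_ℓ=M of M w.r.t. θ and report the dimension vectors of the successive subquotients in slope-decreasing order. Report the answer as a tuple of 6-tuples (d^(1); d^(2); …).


Barcode: M ≅ I[1,3], I[1,6], I[2,2]^2, I[5,6]. HN layers by μ_θ (4 steps, strictly decreasing):
  μ^(1)=37; μ^(2)=-2; μ^(3)=-25/6; μ^(4)=-43/2

((0, 2, 0, 0, 0, 0); (1, 1, 1, 0, 0, 0); (1, 1, 1, 1, 1, 1); (0, 0, 0, 0, 1, 1))


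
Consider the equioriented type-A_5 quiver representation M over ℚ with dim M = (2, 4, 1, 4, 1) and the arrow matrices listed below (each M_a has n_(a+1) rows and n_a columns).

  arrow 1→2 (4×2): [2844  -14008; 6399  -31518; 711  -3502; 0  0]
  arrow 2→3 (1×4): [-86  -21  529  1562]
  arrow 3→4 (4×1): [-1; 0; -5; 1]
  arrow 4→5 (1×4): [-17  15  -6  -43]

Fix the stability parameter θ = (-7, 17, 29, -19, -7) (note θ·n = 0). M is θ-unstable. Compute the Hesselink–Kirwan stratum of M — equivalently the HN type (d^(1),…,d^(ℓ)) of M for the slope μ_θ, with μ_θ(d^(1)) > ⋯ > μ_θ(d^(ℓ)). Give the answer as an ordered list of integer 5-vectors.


Barcode: M ≅ I[1,1], I[1,5], I[2,2]^3, I[4,4]^3. HN layers by μ_θ (4 steps, strictly decreasing):
  μ^(1)=17; μ^(2)=5; μ^(3)=-7; μ^(4)=-19

((0, 3, 0, 0, 0); (0, 1, 1, 1, 1); (2, 0, 0, 0, 0); (0, 0, 0, 3, 0))


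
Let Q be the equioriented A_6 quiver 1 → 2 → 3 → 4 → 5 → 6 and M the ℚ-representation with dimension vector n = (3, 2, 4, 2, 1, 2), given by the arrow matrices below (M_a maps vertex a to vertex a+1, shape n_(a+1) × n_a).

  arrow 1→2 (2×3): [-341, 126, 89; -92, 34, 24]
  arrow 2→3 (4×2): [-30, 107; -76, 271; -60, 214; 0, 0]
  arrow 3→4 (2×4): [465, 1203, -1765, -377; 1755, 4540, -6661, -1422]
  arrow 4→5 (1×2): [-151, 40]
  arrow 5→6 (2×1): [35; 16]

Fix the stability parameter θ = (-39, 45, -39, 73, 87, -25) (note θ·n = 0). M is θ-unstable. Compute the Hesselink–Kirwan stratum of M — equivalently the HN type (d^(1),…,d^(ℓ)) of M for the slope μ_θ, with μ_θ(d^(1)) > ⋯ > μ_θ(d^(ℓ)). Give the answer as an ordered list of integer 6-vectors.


Interval decomposition of M: I[1,1], I[1,4], I[1,6], I[3,3]^2, I[6,6].
HN type (ℓ=5): μ^(1)=73; μ^(2)=45; μ^(3)=3; μ^(4)=-25; μ^(5)=-39

((0, 0, 0, 1, 0, 0); (0, 0, 0, 1, 1, 1); (0, 2, 2, 0, 0, 0); (0, 0, 0, 0, 0, 1); (3, 0, 2, 0, 0, 0))
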